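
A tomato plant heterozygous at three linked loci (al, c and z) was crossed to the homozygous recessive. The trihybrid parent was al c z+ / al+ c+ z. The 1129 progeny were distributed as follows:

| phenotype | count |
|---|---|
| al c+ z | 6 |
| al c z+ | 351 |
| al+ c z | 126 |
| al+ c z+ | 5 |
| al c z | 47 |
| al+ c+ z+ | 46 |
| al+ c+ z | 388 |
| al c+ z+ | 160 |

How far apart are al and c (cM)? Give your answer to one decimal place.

The two rarest classes, al+ c z+ and al c+ z, are the double crossovers. Comparing them with the parentals, only the al allele has switched, so al is the middle locus and the order is z – al – c.
Crossovers in the al–c interval produce the single-crossover classes al c+ z+ and al+ c z (160 + 126 = 286) plus the double crossovers (11).
RF(al–c) = (286 + 11) / 1129 = 297/1129 = 0.2631 → 26.3 cM.

26.3 cM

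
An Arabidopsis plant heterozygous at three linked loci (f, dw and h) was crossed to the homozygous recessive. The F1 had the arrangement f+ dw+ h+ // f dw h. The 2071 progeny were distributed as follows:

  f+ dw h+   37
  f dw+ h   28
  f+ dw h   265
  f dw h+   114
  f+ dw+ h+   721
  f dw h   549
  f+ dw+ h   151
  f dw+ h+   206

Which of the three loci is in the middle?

The two rarest classes, f+ dw h+ and f dw+ h, are the double crossovers. Comparing them with the parentals, only the dw allele has switched, so dw is the middle locus and the order is f – dw – h.

dw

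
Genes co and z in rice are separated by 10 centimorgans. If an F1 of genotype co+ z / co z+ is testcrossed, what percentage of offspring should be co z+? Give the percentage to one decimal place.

A map distance of 10 centimorgans corresponds to a recombination frequency of 0.100.
The F1 is co+ z / co z+, so co z+ is a parental gamete class with expected frequency (1 − r)/2 = 0.900/2 = 0.4500.
That is 0.4500 = 45.0% of the progeny.

45.0%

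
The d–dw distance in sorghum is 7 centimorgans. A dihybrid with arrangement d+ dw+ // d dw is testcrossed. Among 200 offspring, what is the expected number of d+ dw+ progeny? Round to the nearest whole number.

A map distance of 7 centimorgans corresponds to a recombination frequency of 0.070.
The F1 is d+ dw+ / d dw, so d+ dw+ is a parental gamete class with expected frequency (1 − r)/2 = 0.930/2 = 0.4650.
Expected number = 0.4650 × 200 = 93.00 ≈ 93.

93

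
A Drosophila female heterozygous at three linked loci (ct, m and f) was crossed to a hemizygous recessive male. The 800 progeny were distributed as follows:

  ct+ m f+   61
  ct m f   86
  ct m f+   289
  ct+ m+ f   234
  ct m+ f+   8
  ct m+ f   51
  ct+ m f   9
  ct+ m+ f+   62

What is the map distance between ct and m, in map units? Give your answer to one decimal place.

The two most frequent reciprocal classes, ct m f+ and ct+ m+ f, are the parental types, so the F1 was ct m f+ / ct+ m+ f.
The two rarest classes, ct m+ f+ and ct+ m f, are the double crossovers. Comparing them with the parentals, only the m allele has switched, so m is the middle locus and the order is f – m – ct.
Crossovers in the m–ct interval produce the single-crossover classes ct+ m f+ and ct m+ f (61 + 51 = 112) plus the double crossovers (17).
RF(m–ct) = (112 + 17) / 800 = 129/800 = 0.1613 → 16.1 map units.

16.1 map units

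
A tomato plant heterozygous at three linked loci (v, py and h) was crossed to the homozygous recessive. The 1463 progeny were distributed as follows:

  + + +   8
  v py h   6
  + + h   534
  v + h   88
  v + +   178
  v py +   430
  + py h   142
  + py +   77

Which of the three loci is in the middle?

h

The two most frequent reciprocal classes, + + h and v py +, are the parental types, so the F1 was + + h / v py +.
The two rarest classes, + + + and v py h, are the double crossovers. Comparing them with the parentals, only the h allele has switched, so h is the middle locus and the order is py – h – v.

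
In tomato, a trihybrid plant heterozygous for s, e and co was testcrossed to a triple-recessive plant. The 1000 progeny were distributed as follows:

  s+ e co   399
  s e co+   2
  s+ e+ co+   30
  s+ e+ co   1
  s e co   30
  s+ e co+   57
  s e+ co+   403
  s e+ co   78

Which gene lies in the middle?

e

The two most frequent reciprocal classes, s e+ co+ and s+ e co, are the parental types, so the F1 was s e+ co+ / s+ e co.
The two rarest classes, s e co+ and s+ e+ co, are the double crossovers. Comparing them with the parentals, only the e allele has switched, so e is the middle locus and the order is co – e – s.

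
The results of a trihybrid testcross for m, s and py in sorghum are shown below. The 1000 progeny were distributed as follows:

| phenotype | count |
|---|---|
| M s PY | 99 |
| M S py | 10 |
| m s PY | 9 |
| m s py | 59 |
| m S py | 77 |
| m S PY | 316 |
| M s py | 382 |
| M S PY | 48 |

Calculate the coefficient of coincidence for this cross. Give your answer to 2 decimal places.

The two most frequent reciprocal classes, m S PY and M s py, are the parental types, so the F1 was m S PY / M s py.
The two rarest classes, m s PY and M S py, are the double crossovers. Comparing them with the parentals, only the s allele has switched, so s is the middle locus and the order is m – s – py.
m–s: (107 + 19)/1000 = 0.1260; s–py: (176 + 19)/1000 = 0.1950.
Expected DCO frequency = 0.1260 × 0.1950 ≈ 0.02457; observed = 19/1000 ≈ 0.01900.
Coefficient of coincidence = 0.01900/0.02457 ≈ 0.77.

0.77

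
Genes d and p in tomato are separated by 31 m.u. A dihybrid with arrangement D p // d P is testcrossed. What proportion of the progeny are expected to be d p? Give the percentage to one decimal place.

15.5%

A map distance of 31 m.u. corresponds to a recombination frequency of 0.310.
The F1 is D p / d P, so d p is a recombinant gamete class with expected frequency r/2 = 0.310/2 = 0.1550.
That is 0.1550 = 15.5% of the progeny.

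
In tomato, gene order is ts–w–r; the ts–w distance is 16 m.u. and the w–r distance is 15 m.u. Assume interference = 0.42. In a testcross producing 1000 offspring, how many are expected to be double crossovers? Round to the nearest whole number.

14

Map distances give recombination frequencies of 0.160 and 0.150 for the two intervals.
With interference 0.42 (so coincidence = 0.58), expected double-crossover frequency = 0.160 × 0.150 × 0.58 = 0.01392.
Expected number = 0.01392 × 1000 = 13.92 ≈ 14.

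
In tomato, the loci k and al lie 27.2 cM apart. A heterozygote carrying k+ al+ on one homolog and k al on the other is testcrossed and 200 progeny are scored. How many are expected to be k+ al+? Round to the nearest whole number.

73

A map distance of 27.2 cM corresponds to a recombination frequency of 0.272.
The F1 is k+ al+ / k al, so k+ al+ is a parental gamete class with expected frequency (1 − r)/2 = 0.728/2 = 0.3640.
Expected number = 0.3640 × 200 = 72.80 ≈ 73.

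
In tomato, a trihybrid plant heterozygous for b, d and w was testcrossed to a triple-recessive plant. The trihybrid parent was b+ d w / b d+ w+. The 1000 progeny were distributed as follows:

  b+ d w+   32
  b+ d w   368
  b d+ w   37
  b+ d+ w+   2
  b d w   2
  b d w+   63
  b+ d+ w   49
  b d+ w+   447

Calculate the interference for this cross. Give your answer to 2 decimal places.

The two rarest classes, b d w and b+ d+ w+, are the double crossovers. Comparing them with the parentals, only the b allele has switched, so b is the middle locus and the order is d – b – w.
d–b: (112 + 4)/1000 = 0.1160; b–w: (69 + 4)/1000 = 0.0730.
Expected DCO frequency = 0.1160 × 0.0730 ≈ 0.00847; observed = 4/1000 ≈ 0.00400.
Coefficient of coincidence = 0.00400/0.00847 ≈ 0.47; interference = 1 − 0.47 = 0.53.

0.53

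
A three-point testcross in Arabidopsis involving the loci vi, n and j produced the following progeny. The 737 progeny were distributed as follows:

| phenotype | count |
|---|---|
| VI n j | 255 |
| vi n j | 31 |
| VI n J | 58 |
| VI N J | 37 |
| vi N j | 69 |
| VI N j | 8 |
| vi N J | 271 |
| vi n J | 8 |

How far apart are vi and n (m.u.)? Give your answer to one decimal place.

The two most frequent reciprocal classes, vi N J and VI n j, are the parental types, so the F1 was vi N J / VI n j.
The two rarest classes, vi n J and VI N j, are the double crossovers. Comparing them with the parentals, only the n allele has switched, so n is the middle locus and the order is vi – n – j.
Crossovers in the vi–n interval produce the single-crossover classes VI N J and vi n j (37 + 31 = 68) plus the double crossovers (16).
RF(vi–n) = (68 + 16) / 737 = 84/737 = 0.1140 → 11.4 m.u.

11.4 m.u.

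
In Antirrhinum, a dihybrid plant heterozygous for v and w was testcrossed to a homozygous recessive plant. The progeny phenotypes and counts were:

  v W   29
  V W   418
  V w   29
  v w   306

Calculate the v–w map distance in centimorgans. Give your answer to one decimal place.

7.4 centimorgans

The two most frequent classes, V W (418) and v w (306), are the parental types, so the F1 was V W / v w.
The recombinant classes are V w and v W: 29 + 29 = 58.
Recombination frequency = 58/782 = 0.0742 ≈ 7.4%, i.e. 7.4 centimorgans.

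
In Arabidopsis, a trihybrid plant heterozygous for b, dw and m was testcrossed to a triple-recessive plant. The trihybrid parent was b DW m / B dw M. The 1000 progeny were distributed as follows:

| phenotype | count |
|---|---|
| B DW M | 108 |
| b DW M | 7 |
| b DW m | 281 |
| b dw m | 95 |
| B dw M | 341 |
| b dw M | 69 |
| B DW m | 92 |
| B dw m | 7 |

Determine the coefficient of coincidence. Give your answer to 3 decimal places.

0.369

The two rarest classes, b DW M and B dw m, are the double crossovers. Comparing them with the parentals, only the m allele has switched, so m is the middle locus and the order is dw – m – b.
dw–m: (203 + 14)/1000 = 0.2170; m–b: (161 + 14)/1000 = 0.1750.
Expected DCO frequency = 0.2170 × 0.1750 ≈ 0.03797; observed = 14/1000 ≈ 0.01400.
Coefficient of coincidence = 0.01400/0.03797 ≈ 0.369.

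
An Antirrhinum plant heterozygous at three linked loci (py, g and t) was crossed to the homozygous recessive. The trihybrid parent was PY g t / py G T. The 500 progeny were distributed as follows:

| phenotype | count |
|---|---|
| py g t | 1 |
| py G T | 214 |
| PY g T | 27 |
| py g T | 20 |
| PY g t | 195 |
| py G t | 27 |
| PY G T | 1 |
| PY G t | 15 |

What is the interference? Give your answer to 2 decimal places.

0.52

The two rarest classes, py g t and PY G T, are the double crossovers. Comparing them with the parentals, only the py allele has switched, so py is the middle locus and the order is t – py – g.
t–py: (54 + 2)/500 = 0.1120; py–g: (35 + 2)/500 = 0.0740.
Expected DCO frequency = 0.1120 × 0.0740 ≈ 0.00829; observed = 2/500 ≈ 0.00400.
Coefficient of coincidence = 0.00400/0.00829 ≈ 0.48; interference = 1 − 0.48 = 0.52.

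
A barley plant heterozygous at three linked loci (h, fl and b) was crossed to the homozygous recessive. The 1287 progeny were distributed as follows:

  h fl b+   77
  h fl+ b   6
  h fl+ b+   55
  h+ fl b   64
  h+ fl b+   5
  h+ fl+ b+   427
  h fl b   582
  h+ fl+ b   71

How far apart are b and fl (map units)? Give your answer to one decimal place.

12.4 map units

The two most frequent reciprocal classes, h fl b and h+ fl+ b+, are the parental types, so the F1 was h fl b / h+ fl+ b+.
The two rarest classes, h fl+ b and h+ fl b+, are the double crossovers. Comparing them with the parentals, only the fl allele has switched, so fl is the middle locus and the order is b – fl – h.
Crossovers in the b–fl interval produce the single-crossover classes h fl b+ and h+ fl+ b (77 + 71 = 148) plus the double crossovers (11).
RF(b–fl) = (148 + 11) / 1287 = 159/1287 = 0.1235 → 12.4 map units.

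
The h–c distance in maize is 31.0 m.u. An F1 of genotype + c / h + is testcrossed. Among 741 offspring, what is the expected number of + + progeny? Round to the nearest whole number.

115

A map distance of 31.0 m.u. corresponds to a recombination frequency of 0.310.
The F1 is + c / h +, so + + is a recombinant gamete class with expected frequency r/2 = 0.310/2 = 0.1550.
Expected number = 0.1550 × 741 = 114.86 ≈ 115.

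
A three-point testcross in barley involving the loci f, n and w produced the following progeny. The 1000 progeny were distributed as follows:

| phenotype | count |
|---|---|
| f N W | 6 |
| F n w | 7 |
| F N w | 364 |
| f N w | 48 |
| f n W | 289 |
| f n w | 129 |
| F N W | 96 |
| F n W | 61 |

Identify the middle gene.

The two most frequent reciprocal classes, F N w and f n W, are the parental types, so the F1 was F N w / f n W.
The two rarest classes, F n w and f N W, are the double crossovers. Comparing them with the parentals, only the n allele has switched, so n is the middle locus and the order is w – n – f.

n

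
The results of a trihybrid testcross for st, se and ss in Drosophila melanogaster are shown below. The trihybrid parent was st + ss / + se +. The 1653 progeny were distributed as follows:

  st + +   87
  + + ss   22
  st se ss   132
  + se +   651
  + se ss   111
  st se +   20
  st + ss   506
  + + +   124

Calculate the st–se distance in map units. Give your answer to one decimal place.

The two rarest classes, + + ss and st se +, are the double crossovers. Comparing them with the parentals, only the st allele has switched, so st is the middle locus and the order is se – st – ss.
Crossovers in the se–st interval produce the single-crossover classes st se ss and + + + (132 + 124 = 256) plus the double crossovers (42).
RF(se–st) = (256 + 42) / 1653 = 298/1653 = 0.1803 → 18.0 map units.

18.0 map units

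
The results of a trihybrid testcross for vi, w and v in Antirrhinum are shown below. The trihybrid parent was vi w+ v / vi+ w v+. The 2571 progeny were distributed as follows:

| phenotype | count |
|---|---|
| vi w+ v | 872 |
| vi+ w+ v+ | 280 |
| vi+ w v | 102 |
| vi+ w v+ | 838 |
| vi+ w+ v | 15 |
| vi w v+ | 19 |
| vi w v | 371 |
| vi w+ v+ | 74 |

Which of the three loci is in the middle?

The two rarest classes, vi+ w+ v and vi w v+, are the double crossovers. Comparing them with the parentals, only the vi allele has switched, so vi is the middle locus and the order is v – vi – w.

vi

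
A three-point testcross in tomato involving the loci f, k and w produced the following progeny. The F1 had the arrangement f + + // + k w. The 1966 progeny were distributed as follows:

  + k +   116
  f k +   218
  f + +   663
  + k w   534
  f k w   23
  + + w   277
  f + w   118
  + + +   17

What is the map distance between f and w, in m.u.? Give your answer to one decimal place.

The two rarest classes, + + + and f k w, are the double crossovers. Comparing them with the parentals, only the f allele has switched, so f is the middle locus and the order is k – f – w.
Crossovers in the f–w interval produce the single-crossover classes f + w and + k + (118 + 116 = 234) plus the double crossovers (40).
RF(f–w) = (234 + 40) / 1966 = 274/1966 = 0.1394 → 13.9 m.u.

13.9 m.u.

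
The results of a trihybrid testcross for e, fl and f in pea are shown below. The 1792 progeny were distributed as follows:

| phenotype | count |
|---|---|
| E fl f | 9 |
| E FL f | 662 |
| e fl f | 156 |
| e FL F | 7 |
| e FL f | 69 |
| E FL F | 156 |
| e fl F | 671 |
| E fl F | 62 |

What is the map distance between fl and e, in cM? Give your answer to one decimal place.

The two most frequent reciprocal classes, E FL f and e fl F, are the parental types, so the F1 was E FL f / e fl F.
The two rarest classes, E fl f and e FL F, are the double crossovers. Comparing them with the parentals, only the fl allele has switched, so fl is the middle locus and the order is e – fl – f.
Crossovers in the e–fl interval produce the single-crossover classes e FL f and E fl F (69 + 62 = 131) plus the double crossovers (16).
RF(e–fl) = (131 + 16) / 1792 = 147/1792 = 0.0820 → 8.2 cM.

8.2 cM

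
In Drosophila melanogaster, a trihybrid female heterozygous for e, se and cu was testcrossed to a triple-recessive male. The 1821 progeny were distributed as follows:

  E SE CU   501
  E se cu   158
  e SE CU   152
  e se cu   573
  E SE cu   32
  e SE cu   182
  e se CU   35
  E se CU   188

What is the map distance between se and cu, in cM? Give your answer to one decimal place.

The two most frequent reciprocal classes, e se cu and E SE CU, are the parental types, so the F1 was e se cu / E SE CU.
The two rarest classes, e se CU and E SE cu, are the double crossovers. Comparing them with the parentals, only the cu allele has switched, so cu is the middle locus and the order is e – cu – se.
Crossovers in the cu–se interval produce the single-crossover classes e SE cu and E se CU (182 + 188 = 370) plus the double crossovers (67).
RF(cu–se) = (370 + 67) / 1821 = 437/1821 = 0.2400 → 24.0 cM.

24.0 cM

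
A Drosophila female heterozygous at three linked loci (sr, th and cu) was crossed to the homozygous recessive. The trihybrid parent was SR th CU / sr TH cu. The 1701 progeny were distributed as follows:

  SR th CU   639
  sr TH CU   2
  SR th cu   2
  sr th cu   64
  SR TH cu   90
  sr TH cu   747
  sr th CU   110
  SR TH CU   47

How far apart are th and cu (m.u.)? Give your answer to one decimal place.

6.8 m.u.

The two rarest classes, SR th cu and sr TH CU, are the double crossovers. Comparing them with the parentals, only the cu allele has switched, so cu is the middle locus and the order is th – cu – sr.
Crossovers in the th–cu interval produce the single-crossover classes SR TH CU and sr th cu (47 + 64 = 111) plus the double crossovers (4).
RF(th–cu) = (111 + 4) / 1701 = 115/1701 = 0.0676 → 6.8 m.u.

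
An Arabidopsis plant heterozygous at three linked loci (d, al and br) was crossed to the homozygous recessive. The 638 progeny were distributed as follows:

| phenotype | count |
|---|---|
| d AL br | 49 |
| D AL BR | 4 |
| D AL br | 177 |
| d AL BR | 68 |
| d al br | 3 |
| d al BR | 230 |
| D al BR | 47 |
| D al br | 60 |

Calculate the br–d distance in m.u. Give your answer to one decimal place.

The two most frequent reciprocal classes, D AL br and d al BR, are the parental types, so the F1 was D AL br / d al BR.
The two rarest classes, D AL BR and d al br, are the double crossovers. Comparing them with the parentals, only the br allele has switched, so br is the middle locus and the order is al – br – d.
Crossovers in the br–d interval produce the single-crossover classes d AL br and D al BR (49 + 47 = 96) plus the double crossovers (7).
RF(br–d) = (96 + 7) / 638 = 103/638 = 0.1614 → 16.1 m.u.

16.1 m.u.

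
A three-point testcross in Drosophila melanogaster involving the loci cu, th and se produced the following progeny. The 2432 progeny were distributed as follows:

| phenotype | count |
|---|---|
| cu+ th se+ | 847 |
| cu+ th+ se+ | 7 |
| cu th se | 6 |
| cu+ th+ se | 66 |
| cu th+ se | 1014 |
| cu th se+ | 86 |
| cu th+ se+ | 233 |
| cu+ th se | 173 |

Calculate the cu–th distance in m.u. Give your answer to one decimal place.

6.8 m.u.

The two most frequent reciprocal classes, cu+ th se+ and cu th+ se, are the parental types, so the F1 was cu+ th se+ / cu th+ se.
The two rarest classes, cu+ th+ se+ and cu th se, are the double crossovers. Comparing them with the parentals, only the th allele has switched, so th is the middle locus and the order is cu – th – se.
Crossovers in the cu–th interval produce the single-crossover classes cu th se+ and cu+ th+ se (86 + 66 = 152) plus the double crossovers (13).
RF(cu–th) = (152 + 13) / 2432 = 165/2432 = 0.0678 → 6.8 m.u.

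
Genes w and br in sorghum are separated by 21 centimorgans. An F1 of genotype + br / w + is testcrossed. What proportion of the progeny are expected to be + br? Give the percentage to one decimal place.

39.5%

A map distance of 21 centimorgans corresponds to a recombination frequency of 0.210.
The F1 is + br / w +, so + br is a parental gamete class with expected frequency (1 − r)/2 = 0.790/2 = 0.3950.
That is 0.3950 = 39.5% of the progeny.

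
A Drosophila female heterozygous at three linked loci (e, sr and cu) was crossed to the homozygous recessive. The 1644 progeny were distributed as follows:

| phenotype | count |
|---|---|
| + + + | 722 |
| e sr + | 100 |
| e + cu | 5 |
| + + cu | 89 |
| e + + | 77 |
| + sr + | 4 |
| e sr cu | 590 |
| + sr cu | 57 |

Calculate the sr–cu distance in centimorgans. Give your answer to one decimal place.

12.0 centimorgans

The two most frequent reciprocal classes, + + + and e sr cu, are the parental types, so the F1 was + + + / e sr cu.
The two rarest classes, + sr + and e + cu, are the double crossovers. Comparing them with the parentals, only the sr allele has switched, so sr is the middle locus and the order is cu – sr – e.
Crossovers in the cu–sr interval produce the single-crossover classes + + cu and e sr + (89 + 100 = 189) plus the double crossovers (9).
RF(cu–sr) = (189 + 9) / 1644 = 198/1644 = 0.1204 → 12.0 centimorgans.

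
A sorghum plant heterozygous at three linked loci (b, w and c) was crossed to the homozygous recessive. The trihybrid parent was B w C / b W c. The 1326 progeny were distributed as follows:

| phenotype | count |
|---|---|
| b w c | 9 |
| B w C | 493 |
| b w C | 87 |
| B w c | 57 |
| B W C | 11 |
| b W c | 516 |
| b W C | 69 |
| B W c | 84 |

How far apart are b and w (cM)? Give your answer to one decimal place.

The two rarest classes, B W C and b w c, are the double crossovers. Comparing them with the parentals, only the w allele has switched, so w is the middle locus and the order is c – w – b.
Crossovers in the w–b interval produce the single-crossover classes b w C and B W c (87 + 84 = 171) plus the double crossovers (20).
RF(w–b) = (171 + 20) / 1326 = 191/1326 = 0.1440 → 14.4 cM.

14.4 cM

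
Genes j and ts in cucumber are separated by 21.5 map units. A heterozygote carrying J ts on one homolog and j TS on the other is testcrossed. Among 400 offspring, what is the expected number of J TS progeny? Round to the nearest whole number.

A map distance of 21.5 map units corresponds to a recombination frequency of 0.215.
The F1 is J ts / j TS, so J TS is a recombinant gamete class with expected frequency r/2 = 0.215/2 = 0.1075.
Expected number = 0.1075 × 400 = 43.00 ≈ 43.

43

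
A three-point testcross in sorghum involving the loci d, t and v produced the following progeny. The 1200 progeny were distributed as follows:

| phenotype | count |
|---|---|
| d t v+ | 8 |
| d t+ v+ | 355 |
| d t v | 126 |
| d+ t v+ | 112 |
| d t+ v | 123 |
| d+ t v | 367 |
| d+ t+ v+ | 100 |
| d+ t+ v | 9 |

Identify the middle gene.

The two most frequent reciprocal classes, d t+ v+ and d+ t v, are the parental types, so the F1 was d t+ v+ / d+ t v.
The two rarest classes, d t v+ and d+ t+ v, are the double crossovers. Comparing them with the parentals, only the t allele has switched, so t is the middle locus and the order is d – t – v.

t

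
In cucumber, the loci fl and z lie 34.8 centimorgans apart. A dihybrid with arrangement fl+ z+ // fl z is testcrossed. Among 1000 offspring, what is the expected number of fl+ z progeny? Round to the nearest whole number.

A map distance of 34.8 centimorgans corresponds to a recombination frequency of 0.348.
The F1 is fl+ z+ / fl z, so fl+ z is a recombinant gamete class with expected frequency r/2 = 0.348/2 = 0.1740.
Expected number = 0.1740 × 1000 = 174.00 ≈ 174.

174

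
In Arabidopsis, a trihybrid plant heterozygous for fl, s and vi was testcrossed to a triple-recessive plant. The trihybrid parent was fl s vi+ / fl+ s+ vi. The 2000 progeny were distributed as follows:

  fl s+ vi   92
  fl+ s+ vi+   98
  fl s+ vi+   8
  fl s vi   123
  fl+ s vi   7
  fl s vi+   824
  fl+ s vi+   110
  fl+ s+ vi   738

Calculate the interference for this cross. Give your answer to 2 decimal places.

The two rarest classes, fl s+ vi+ and fl+ s vi, are the double crossovers. Comparing them with the parentals, only the s allele has switched, so s is the middle locus and the order is fl – s – vi.
fl–s: (202 + 15)/2000 = 0.1085; s–vi: (221 + 15)/2000 = 0.1180.
Expected DCO frequency = 0.1085 × 0.1180 ≈ 0.01280; observed = 15/2000 ≈ 0.00750.
Coefficient of coincidence = 0.00750/0.01280 ≈ 0.59; interference = 1 − 0.59 = 0.41.

0.41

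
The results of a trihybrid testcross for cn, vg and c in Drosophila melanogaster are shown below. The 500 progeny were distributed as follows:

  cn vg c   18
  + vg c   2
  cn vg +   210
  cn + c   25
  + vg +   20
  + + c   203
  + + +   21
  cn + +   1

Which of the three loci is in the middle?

vg

The two most frequent reciprocal classes, cn vg + and + + c, are the parental types, so the F1 was cn vg + / + + c.
The two rarest classes, cn + + and + vg c, are the double crossovers. Comparing them with the parentals, only the vg allele has switched, so vg is the middle locus and the order is cn – vg – c.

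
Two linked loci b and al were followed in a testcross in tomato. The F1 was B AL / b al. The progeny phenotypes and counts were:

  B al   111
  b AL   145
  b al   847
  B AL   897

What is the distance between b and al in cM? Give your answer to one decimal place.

12.8 cM

The recombinant classes are B al and b AL: 111 + 145 = 256.
Recombination frequency = 256/2000 = 0.1280 ≈ 12.8%, i.e. 12.8 cM.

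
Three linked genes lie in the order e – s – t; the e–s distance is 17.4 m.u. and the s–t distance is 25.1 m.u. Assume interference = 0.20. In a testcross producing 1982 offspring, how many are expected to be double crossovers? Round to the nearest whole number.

69

Map distances give recombination frequencies of 0.174 and 0.251 for the two intervals.
With interference 0.20 (so coincidence = 0.80), expected double-crossover frequency = 0.174 × 0.251 × 0.80 = 0.03494.
Expected number = 0.03494 × 1982 = 69.25 ≈ 69.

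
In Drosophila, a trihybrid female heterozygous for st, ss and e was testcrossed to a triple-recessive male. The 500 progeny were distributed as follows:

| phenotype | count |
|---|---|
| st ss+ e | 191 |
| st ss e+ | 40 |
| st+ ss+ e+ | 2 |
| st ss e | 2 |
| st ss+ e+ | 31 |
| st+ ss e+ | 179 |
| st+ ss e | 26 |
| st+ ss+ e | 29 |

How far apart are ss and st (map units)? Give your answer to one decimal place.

The two most frequent reciprocal classes, st ss+ e and st+ ss e+, are the parental types, so the F1 was st ss+ e / st+ ss e+.
The two rarest classes, st ss e and st+ ss+ e+, are the double crossovers. Comparing them with the parentals, only the ss allele has switched, so ss is the middle locus and the order is e – ss – st.
Crossovers in the ss–st interval produce the single-crossover classes st+ ss+ e and st ss e+ (29 + 40 = 69) plus the double crossovers (4).
RF(ss–st) = (69 + 4) / 500 = 73/500 = 0.1460 → 14.6 map units.

14.6 map units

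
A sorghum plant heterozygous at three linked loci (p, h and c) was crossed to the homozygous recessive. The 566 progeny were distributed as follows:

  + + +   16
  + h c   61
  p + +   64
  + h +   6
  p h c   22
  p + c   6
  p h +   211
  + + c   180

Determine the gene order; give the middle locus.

The two most frequent reciprocal classes, + + c and p h +, are the parental types, so the F1 was + + c / p h +.
The two rarest classes, p + c and + h +, are the double crossovers. Comparing them with the parentals, only the p allele has switched, so p is the middle locus and the order is h – p – c.

p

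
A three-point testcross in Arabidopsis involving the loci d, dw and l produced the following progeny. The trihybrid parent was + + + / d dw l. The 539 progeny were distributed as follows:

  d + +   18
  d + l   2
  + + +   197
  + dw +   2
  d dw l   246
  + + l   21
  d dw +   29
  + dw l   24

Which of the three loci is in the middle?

The two rarest classes, + dw + and d + l, are the double crossovers. Comparing them with the parentals, only the dw allele has switched, so dw is the middle locus and the order is d – dw – l.

dw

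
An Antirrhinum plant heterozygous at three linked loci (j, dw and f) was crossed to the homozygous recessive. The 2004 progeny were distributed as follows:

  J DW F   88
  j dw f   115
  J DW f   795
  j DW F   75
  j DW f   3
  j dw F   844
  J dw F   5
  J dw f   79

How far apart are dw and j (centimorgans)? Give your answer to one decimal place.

The two most frequent reciprocal classes, j dw F and J DW f, are the parental types, so the F1 was j dw F / J DW f.
The two rarest classes, J dw F and j DW f, are the double crossovers. Comparing them with the parentals, only the j allele has switched, so j is the middle locus and the order is dw – j – f.
Crossovers in the dw–j interval produce the single-crossover classes j DW F and J dw f (75 + 79 = 154) plus the double crossovers (8).
RF(dw–j) = (154 + 8) / 2004 = 162/2004 = 0.0808 → 8.1 centimorgans.

8.1 centimorgans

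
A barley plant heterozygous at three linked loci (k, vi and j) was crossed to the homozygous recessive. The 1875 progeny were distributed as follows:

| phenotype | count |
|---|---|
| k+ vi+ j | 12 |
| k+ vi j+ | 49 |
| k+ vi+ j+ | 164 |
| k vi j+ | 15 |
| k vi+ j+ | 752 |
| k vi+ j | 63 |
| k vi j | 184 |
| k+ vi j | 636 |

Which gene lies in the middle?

The two most frequent reciprocal classes, k+ vi j and k vi+ j+, are the parental types, so the F1 was k+ vi j / k vi+ j+.
The two rarest classes, k+ vi+ j and k vi j+, are the double crossovers. Comparing them with the parentals, only the vi allele has switched, so vi is the middle locus and the order is k – vi – j.

vi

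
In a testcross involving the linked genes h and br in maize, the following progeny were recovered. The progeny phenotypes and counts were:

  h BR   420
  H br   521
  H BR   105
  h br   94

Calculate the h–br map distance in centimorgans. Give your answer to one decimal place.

17.5 centimorgans

The two most frequent classes, H br (521) and h BR (420), are the parental types, so the F1 was H br / h BR.
The recombinant classes are H BR and h br: 105 + 94 = 199.
Recombination frequency = 199/1140 = 0.1746 ≈ 17.5%, i.e. 17.5 centimorgans.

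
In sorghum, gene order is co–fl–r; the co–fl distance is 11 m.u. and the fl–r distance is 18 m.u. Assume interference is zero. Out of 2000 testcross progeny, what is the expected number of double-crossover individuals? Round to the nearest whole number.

40

Map distances give recombination frequencies of 0.110 and 0.180 for the two intervals.
With no interference, expected double-crossover frequency = 0.110 × 0.180 = 0.01980.
Expected number = 0.01980 × 2000 = 39.60 ≈ 40.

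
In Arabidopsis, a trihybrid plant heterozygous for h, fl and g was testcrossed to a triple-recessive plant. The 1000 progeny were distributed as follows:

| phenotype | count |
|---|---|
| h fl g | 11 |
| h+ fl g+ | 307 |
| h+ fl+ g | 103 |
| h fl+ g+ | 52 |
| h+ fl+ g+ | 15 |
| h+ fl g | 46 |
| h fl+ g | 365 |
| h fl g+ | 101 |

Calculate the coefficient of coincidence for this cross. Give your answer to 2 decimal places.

The two most frequent reciprocal classes, h+ fl g+ and h fl+ g, are the parental types, so the F1 was h+ fl g+ / h fl+ g.
The two rarest classes, h+ fl+ g+ and h fl g, are the double crossovers. Comparing them with the parentals, only the fl allele has switched, so fl is the middle locus and the order is h – fl – g.
h–fl: (204 + 26)/1000 = 0.2300; fl–g: (98 + 26)/1000 = 0.1240.
Expected DCO frequency = 0.2300 × 0.1240 ≈ 0.02852; observed = 26/1000 ≈ 0.02600.
Coefficient of coincidence = 0.02600/0.02852 ≈ 0.91.

0.91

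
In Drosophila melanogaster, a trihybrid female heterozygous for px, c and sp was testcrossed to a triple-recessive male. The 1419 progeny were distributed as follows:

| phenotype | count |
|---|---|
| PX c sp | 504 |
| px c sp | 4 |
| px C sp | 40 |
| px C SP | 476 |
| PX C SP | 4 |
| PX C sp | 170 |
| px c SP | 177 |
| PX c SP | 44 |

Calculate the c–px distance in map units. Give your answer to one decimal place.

The two most frequent reciprocal classes, px C SP and PX c sp, are the parental types, so the F1 was px C SP / PX c sp.
The two rarest classes, PX C SP and px c sp, are the double crossovers. Comparing them with the parentals, only the px allele has switched, so px is the middle locus and the order is c – px – sp.
Crossovers in the c–px interval produce the single-crossover classes px c SP and PX C sp (177 + 170 = 347) plus the double crossovers (8).
RF(c–px) = (347 + 8) / 1419 = 355/1419 = 0.2502 → 25.0 map units.

25.0 map units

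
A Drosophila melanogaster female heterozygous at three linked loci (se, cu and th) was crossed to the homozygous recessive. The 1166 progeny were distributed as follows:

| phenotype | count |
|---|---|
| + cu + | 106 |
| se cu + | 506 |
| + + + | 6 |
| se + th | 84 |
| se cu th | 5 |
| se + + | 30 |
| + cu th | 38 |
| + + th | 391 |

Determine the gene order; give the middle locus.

The two most frequent reciprocal classes, se cu + and + + th, are the parental types, so the F1 was se cu + / + + th.
The two rarest classes, se cu th and + + +, are the double crossovers. Comparing them with the parentals, only the th allele has switched, so th is the middle locus and the order is se – th – cu.

th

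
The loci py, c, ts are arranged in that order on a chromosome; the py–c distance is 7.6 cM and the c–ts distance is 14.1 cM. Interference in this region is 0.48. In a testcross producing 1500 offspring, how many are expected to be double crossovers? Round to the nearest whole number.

8

Map distances give recombination frequencies of 0.076 and 0.141 for the two intervals.
With interference 0.48 (so coincidence = 0.52), expected double-crossover frequency = 0.076 × 0.141 × 0.52 = 0.00557.
Expected number = 0.00557 × 1500 = 8.36 ≈ 8.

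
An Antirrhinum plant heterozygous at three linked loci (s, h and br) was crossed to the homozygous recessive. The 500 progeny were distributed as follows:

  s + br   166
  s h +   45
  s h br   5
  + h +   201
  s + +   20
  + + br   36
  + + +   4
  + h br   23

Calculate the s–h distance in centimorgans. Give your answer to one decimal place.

The two most frequent reciprocal classes, s + br and + h +, are the parental types, so the F1 was s + br / + h +.
The two rarest classes, s h br and + + +, are the double crossovers. Comparing them with the parentals, only the h allele has switched, so h is the middle locus and the order is s – h – br.
Crossovers in the s–h interval produce the single-crossover classes + + br and s h + (36 + 45 = 81) plus the double crossovers (9).
RF(s–h) = (81 + 9) / 500 = 90/500 = 0.1800 → 18.0 centimorgans.

18.0 centimorgans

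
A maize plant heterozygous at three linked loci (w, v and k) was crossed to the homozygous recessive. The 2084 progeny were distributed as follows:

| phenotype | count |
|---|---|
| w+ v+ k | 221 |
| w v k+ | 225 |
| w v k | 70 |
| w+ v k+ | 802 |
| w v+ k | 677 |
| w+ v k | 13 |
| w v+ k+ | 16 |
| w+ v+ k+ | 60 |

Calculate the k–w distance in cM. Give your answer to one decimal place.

22.8 cM

The two most frequent reciprocal classes, w v+ k and w+ v k+, are the parental types, so the F1 was w v+ k / w+ v k+.
The two rarest classes, w v+ k+ and w+ v k, are the double crossovers. Comparing them with the parentals, only the k allele has switched, so k is the middle locus and the order is v – k – w.
Crossovers in the k–w interval produce the single-crossover classes w+ v+ k and w v k+ (221 + 225 = 446) plus the double crossovers (29).
RF(k–w) = (446 + 29) / 2084 = 475/2084 = 0.2279 → 22.8 cM.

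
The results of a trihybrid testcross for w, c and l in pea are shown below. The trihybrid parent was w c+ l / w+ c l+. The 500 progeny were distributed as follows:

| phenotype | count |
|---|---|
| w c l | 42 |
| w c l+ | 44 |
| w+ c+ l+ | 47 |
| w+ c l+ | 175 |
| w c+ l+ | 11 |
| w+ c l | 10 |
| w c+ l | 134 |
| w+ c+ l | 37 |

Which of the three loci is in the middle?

l

The two rarest classes, w c+ l+ and w+ c l, are the double crossovers. Comparing them with the parentals, only the l allele has switched, so l is the middle locus and the order is w – l – c.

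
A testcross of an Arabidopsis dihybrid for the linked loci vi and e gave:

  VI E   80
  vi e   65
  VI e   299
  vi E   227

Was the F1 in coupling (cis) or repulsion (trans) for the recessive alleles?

The two most frequent classes are VI e (299) and vi E (227); these are the parental (non-recombinant) types.
So the F1 carried VI e on one chromosome and vi E on the other — the recessive alleles are on opposite chromosomes (trans / repulsion).

trans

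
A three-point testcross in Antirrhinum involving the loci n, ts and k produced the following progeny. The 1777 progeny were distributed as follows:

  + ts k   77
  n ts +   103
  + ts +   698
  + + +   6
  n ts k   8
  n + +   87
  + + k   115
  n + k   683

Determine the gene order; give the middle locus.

ts

The two most frequent reciprocal classes, n + k and + ts +, are the parental types, so the F1 was n + k / + ts +.
The two rarest classes, n ts k and + + +, are the double crossovers. Comparing them with the parentals, only the ts allele has switched, so ts is the middle locus and the order is k – ts – n.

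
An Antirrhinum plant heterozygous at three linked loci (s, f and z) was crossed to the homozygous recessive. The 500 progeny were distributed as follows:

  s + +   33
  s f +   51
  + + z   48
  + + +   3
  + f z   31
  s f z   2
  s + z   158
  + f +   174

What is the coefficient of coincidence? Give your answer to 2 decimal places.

0.35

The two most frequent reciprocal classes, + f + and s + z, are the parental types, so the F1 was + f + / s + z.
The two rarest classes, + + + and s f z, are the double crossovers. Comparing them with the parentals, only the f allele has switched, so f is the middle locus and the order is s – f – z.
s–f: (99 + 5)/500 = 0.2080; f–z: (64 + 5)/500 = 0.1380.
Expected DCO frequency = 0.2080 × 0.1380 ≈ 0.02870; observed = 5/500 ≈ 0.01000.
Coefficient of coincidence = 0.01000/0.02870 ≈ 0.35.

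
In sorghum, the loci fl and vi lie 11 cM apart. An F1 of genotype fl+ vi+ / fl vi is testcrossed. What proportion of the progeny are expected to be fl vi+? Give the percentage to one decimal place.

A map distance of 11 cM corresponds to a recombination frequency of 0.110.
The F1 is fl+ vi+ / fl vi, so fl vi+ is a recombinant gamete class with expected frequency r/2 = 0.110/2 = 0.0550.
That is 0.0550 = 5.5% of the progeny.

5.5%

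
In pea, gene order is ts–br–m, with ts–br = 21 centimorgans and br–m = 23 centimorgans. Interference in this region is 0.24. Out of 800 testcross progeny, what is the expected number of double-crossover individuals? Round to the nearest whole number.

29

Map distances give recombination frequencies of 0.210 and 0.230 for the two intervals.
With interference 0.24 (so coincidence = 0.76), expected double-crossover frequency = 0.210 × 0.230 × 0.76 = 0.03671.
Expected number = 0.03671 × 800 = 29.37 ≈ 29.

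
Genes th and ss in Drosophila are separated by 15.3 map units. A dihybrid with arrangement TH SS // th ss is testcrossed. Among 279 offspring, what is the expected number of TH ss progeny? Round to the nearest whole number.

A map distance of 15.3 map units corresponds to a recombination frequency of 0.153.
The F1 is TH SS / th ss, so TH ss is a recombinant gamete class with expected frequency r/2 = 0.153/2 = 0.0765.
Expected number = 0.0765 × 279 = 21.34 ≈ 21.

21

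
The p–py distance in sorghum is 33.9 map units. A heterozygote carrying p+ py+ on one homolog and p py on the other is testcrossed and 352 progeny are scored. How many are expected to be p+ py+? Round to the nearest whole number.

A map distance of 33.9 map units corresponds to a recombination frequency of 0.339.
The F1 is p+ py+ / p py, so p+ py+ is a parental gamete class with expected frequency (1 − r)/2 = 0.661/2 = 0.3305.
Expected number = 0.3305 × 352 = 116.34 ≈ 116.

116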